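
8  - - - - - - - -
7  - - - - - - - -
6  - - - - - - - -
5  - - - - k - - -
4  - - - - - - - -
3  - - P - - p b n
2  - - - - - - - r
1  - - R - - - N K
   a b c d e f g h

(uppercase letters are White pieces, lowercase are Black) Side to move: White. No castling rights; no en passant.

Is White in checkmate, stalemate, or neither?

White to move; white king on h1.
In check: yes, from the black rook on h2.
King squares — g1: own knight; g2: attacked by Rh2; h2: attacked by Bg3.
Legal moves for White: none.
In check with no legal moves → checkmate.

checkmate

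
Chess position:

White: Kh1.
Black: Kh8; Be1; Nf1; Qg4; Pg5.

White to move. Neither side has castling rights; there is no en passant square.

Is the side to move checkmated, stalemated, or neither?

stalemate

White to move; white king on h1.
In check: no.
King squares — g1: attacked by Qg4; g2: attacked by Qg4; h2: attacked by Nf1.
Legal moves for White: none.
Not in check and no legal moves → stalemate.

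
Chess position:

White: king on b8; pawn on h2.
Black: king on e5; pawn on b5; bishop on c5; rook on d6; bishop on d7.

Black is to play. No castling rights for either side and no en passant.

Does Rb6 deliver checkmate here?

After Rb6: white king on b8; in check: yes, from the black rook on b6.
White has 3 legal replies: Ka8, Kc7, Ka7.
In check but a legal move exists → not checkmate.

no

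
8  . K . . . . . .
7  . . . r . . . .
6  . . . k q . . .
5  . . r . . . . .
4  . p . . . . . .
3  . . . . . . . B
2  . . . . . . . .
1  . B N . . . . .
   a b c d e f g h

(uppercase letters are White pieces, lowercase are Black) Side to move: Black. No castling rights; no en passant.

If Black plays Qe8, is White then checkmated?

After Qe8: white king on b8; in check: yes, from the black queen on e8.
King squares — a7: attacked by Rd7; b7: attacked by Rd7; c7: attacked by Rc5; a8: attacked by Qe8; c8: attacked by Rc5.
White has no legal moves → checkmate.

yes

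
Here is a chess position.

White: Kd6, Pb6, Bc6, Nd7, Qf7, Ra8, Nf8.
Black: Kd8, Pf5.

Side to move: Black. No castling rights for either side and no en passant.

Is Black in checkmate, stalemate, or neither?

Black to move; black king on d8.
In check: yes, from the white rook on a8.
King squares — c7: attacked by Pb6; d7: attacked by Bc6; e7: attacked by Kd6; c8: attacked by Ra8; e8: attacked by Qf7.
Legal moves for Black: none.
In check with no legal moves → checkmate.

checkmate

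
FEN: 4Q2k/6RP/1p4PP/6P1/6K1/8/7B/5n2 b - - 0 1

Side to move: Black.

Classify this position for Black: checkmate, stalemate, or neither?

checkmate

Black to move; black king on h8.
In check: yes, from the white queen on e8.
King squares — g7: attacked by Ph6; h7: attacked by Pg6; g8: attacked by Rg7.
Legal moves for Black: none.
In check with no legal moves → checkmate.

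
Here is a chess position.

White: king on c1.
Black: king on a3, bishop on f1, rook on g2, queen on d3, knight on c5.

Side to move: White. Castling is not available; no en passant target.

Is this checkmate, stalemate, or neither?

stalemate

White to move; white king on c1.
In check: no.
King squares — b1: attacked by Qd3; d1: attacked by Qd3; b2: attacked by Rg2; c2: attacked by Rg2; d2: attacked by Rg2.
Legal moves for White: none.
Not in check and no legal moves → stalemate.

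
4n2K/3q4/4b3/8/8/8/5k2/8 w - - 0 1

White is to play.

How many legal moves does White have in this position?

White to move; king on h8.
In check: no.
Legal moves: none.
Count: 0.

0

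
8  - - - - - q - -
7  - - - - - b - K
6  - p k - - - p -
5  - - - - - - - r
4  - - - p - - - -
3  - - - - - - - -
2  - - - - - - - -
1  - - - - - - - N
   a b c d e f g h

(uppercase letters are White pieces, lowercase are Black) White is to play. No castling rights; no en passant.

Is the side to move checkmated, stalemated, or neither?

White to move; white king on h7.
In check: yes, from the black rook on h5.
King squares — g6: attacked by Bf7; h6: attacked by Rh5; g7: attacked by Qf8; g8: attacked by Bf7; h8: attacked by Rh5.
Legal moves for White: none.
In check with no legal moves → checkmate.

checkmate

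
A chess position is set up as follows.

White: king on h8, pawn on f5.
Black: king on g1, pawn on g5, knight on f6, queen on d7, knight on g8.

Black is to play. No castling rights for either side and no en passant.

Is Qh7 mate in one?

After Qh7: white king on h8; in check: yes, from the black queen on h7.
King squares — g7: attacked by Qh7; h7: attacked by Nf6; g8: attacked by Nf6.
White has no legal moves → checkmate.

yes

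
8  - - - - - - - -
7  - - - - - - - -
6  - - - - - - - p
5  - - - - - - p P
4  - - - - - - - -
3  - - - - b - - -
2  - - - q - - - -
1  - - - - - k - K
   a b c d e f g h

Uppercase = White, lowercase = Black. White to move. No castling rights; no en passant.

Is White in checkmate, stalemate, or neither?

White to move; white king on h1.
In check: no.
King squares — g1: attacked by Kf1; g2: attacked by Kf1; h2: attacked by Qd2.
Legal moves for White: none.
Not in check and no legal moves → stalemate.

stalemate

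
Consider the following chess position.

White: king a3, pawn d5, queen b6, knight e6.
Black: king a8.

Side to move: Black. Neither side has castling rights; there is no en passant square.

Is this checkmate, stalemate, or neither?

stalemate

Black to move; black king on a8.
In check: no.
King squares — a7: attacked by Qb6; b7: attacked by Qb6; b8: attacked by Qb6.
Legal moves for Black: none.
Not in check and no legal moves → stalemate.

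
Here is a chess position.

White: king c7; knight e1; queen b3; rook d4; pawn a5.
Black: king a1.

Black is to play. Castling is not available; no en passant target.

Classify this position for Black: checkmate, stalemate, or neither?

stalemate

Black to move; black king on a1.
In check: no.
King squares — b1: attacked by Qb3; a2: attacked by Qb3; b2: attacked by Qb3.
Legal moves for Black: none.
Not in check and no legal moves → stalemate.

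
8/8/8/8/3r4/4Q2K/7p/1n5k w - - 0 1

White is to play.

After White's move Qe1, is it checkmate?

After Qe1: black king on h1; in check: yes, from the white queen on e1.
King squares — g1: attacked by Qe1; g2: attacked by Kh3; h2: own pawn.
Black has no legal moves → checkmate.

yes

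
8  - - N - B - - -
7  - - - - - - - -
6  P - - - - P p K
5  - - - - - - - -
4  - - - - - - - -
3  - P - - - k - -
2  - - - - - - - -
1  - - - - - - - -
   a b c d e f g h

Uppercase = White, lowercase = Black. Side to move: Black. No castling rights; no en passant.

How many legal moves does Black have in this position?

Black to move; king on f3.
In check: no.
Legal moves: Kg4, Kf4, Ke4, Kg3, Ke3, Kg2, Kf2, Ke2, g5.
Count: 9.

9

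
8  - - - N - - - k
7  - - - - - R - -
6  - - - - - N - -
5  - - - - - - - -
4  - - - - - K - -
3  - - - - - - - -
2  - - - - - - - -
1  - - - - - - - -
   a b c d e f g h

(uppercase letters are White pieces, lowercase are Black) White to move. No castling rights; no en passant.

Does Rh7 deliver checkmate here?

yes

After Rh7: black king on h8; in check: yes, from the white rook on h7.
King squares — g7: attacked by Rh7; h7: attacked by Nf6; g8: attacked by Nf6.
Black has no legal moves → checkmate.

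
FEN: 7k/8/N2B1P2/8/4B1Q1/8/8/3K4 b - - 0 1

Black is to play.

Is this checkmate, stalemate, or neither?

stalemate

Black to move; black king on h8.
In check: no.
King squares — g7: attacked by Qg4; h7: attacked by Be4; g8: attacked by Qg4.
Legal moves for Black: none.
Not in check and no legal moves → stalemate.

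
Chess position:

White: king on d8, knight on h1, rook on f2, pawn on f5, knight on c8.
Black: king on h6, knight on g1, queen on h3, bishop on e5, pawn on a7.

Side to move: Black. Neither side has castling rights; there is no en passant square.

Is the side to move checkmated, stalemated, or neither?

Black to move; black king on h6.
In check: no.
Legal moves for Black include: Kh7, Kg7, Kh5, Kg5, Bh8, Bb8, Bg7, Bc7+, Bf6+, Bd6, Bf4, Bd4, Bg3, Bc3, Bh2, Bb2, Ba1, Qh5, ... (list truncated; more exist).
Black has legal moves and is not in check → neither.

neither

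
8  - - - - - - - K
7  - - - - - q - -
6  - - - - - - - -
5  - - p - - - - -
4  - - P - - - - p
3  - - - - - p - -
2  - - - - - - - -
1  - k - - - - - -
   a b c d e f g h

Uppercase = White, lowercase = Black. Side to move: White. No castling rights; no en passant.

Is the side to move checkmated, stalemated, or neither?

White to move; white king on h8.
In check: no.
King squares — g7: attacked by Qf7; h7: attacked by Qf7; g8: attacked by Qf7.
Legal moves for White: none.
Not in check and no legal moves → stalemate.

stalemate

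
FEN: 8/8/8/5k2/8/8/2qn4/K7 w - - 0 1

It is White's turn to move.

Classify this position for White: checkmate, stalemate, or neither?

stalemate

White to move; white king on a1.
In check: no.
King squares — b1: attacked by Qc2; a2: attacked by Qc2; b2: attacked by Qc2.
Legal moves for White: none.
Not in check and no legal moves → stalemate.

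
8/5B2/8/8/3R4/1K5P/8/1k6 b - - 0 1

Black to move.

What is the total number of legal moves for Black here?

2

Black to move; king on b1.
In check: no.
Legal moves: Kc1, Ka1.
Count: 2.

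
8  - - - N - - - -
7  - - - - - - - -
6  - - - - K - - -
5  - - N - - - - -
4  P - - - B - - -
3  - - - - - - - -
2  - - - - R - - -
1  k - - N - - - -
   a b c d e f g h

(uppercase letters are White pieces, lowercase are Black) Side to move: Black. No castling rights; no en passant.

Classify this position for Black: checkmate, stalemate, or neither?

stalemate

Black to move; black king on a1.
In check: no.
King squares — b1: attacked by Be4; a2: attacked by Re2; b2: attacked by Nd1.
Legal moves for Black: none.
Not in check and no legal moves → stalemate.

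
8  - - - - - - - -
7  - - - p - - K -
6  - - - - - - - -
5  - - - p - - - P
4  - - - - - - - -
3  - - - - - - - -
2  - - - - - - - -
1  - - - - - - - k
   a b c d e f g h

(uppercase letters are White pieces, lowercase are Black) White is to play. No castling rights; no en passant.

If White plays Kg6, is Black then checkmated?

After Kg6: black king on h1; in check: no.
Black is not in check, so this cannot be checkmate.

no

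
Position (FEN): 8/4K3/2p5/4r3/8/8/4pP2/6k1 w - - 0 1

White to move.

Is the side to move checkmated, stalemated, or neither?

White to move; white king on e7.
In check: yes, from the black rook on e5.
Legal moves for White: Kf8, Kd8, Kf7, Kd7, Kf6, Kd6.
White is in check but has 6 legal moves → neither.

neither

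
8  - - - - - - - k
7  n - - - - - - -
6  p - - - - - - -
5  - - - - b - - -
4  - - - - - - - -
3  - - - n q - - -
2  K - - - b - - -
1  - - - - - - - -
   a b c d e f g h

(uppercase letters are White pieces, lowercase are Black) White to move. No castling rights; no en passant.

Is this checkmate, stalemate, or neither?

White to move; white king on a2.
In check: no.
Legal moves for White: Kb3, Ka3, Kb1.
White has 3 legal moves and is not in check → neither.

neither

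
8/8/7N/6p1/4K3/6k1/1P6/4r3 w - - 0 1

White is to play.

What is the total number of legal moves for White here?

4

White to move; king on e4.
In check: yes, from the black rook on e1.
Legal moves: Kf5, Kd5, Kd4, Kd3.
Count: 4.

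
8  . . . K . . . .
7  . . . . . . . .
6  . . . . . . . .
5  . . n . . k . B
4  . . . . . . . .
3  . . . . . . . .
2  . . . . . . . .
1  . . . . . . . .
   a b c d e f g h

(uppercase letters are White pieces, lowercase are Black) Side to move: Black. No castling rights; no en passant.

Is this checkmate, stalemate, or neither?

Black to move; black king on f5.
In check: no.
Legal moves for Black: Kf6, Ke6, Kg5, Ke5, Kf4, Ke4, Nd7, Nb7+, Ne6+, Na6, Ne4, Na4, Nd3, Nb3.
Black has 14 legal moves and is not in check → neither.

neither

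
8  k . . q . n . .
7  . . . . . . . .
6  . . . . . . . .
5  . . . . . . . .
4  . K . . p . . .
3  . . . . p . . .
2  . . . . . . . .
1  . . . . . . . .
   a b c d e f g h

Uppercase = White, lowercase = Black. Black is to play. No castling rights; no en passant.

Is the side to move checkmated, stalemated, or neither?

neither

Black to move; black king on a8.
In check: no.
Legal moves for Black include: Nh7, Nd7, Ng6, Ne6, Qe8, Qc8, Qb8+, Qe7+, Qd7, Qc7, Qf6, Qd6+, Qb6+, Qg5, Qd5, Qa5+, Qh4, Qd4+, ... (list truncated; more exist).
Black has legal moves and is not in check → neither.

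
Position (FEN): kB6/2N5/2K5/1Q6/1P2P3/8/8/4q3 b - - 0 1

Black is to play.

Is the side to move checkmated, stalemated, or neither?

checkmate

Black to move; black king on a8.
In check: yes, from the white knight on c7.
King squares — a7: attacked by Bb8; b7: attacked by Qb5; b8: attacked by Qb5.
Legal moves for Black: none.
In check with no legal moves → checkmate.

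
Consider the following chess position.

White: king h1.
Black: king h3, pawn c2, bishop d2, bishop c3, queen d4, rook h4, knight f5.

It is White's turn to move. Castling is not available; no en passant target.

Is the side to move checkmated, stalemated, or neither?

White to move; white king on h1.
In check: no.
King squares — g1: attacked by Qd4; g2: attacked by Kh3; h2: attacked by Kh3.
Legal moves for White: none.
Not in check and no legal moves → stalemate.

stalemate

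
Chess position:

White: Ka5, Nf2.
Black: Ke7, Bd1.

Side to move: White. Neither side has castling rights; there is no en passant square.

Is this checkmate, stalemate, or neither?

White to move; white king on a5.
In check: no.
Legal moves for White: Kb6, Ka6, Kb5, Kb4, Ng4, Ne4, Nh3, Nd3, Nh1, Nxd1.
White has 10 legal moves and is not in check → neither.

neither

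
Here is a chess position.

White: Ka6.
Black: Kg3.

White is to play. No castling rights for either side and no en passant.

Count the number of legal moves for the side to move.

White to move; king on a6.
In check: no.
Legal moves: Kb7, Ka7, Kb6, Kb5, Ka5.
Count: 5.

5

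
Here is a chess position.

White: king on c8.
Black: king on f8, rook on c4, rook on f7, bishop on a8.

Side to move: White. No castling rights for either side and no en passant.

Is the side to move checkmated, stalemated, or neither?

neither

White to move; white king on c8.
In check: yes, from the black rook on c4.
Legal moves for White: Kd8, Kb8.
White is in check but has 2 legal moves → neither.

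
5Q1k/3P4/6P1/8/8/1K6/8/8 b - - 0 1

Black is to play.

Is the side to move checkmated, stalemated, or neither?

Black to move; black king on h8.
In check: yes, from the white queen on f8.
King squares — g7: attacked by Qf8; h7: attacked by Pg6; g8: attacked by Qf8.
Legal moves for Black: none.
In check with no legal moves → checkmate.

checkmate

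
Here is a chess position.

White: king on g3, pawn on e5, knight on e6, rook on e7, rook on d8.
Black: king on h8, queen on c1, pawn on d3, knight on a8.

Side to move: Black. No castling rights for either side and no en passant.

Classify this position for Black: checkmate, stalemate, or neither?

checkmate

Black to move; black king on h8.
In check: yes, from the white rook on d8.
King squares — g7: attacked by Ne6; h7: attacked by Re7; g8: attacked by Rd8.
Legal moves for Black: none.
In check with no legal moves → checkmate.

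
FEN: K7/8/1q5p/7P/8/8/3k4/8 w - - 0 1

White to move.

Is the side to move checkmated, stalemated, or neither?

White to move; white king on a8.
In check: no.
King squares — a7: attacked by Qb6; b7: attacked by Qb6; b8: attacked by Qb6.
Legal moves for White: none.
Not in check and no legal moves → stalemate.

stalemate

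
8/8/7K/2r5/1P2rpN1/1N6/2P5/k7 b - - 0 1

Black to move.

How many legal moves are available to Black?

Black to move; king on a1.
In check: yes, from the white knight on b3.
Legal moves: Kb2, Ka2, Kb1.
Count: 3.

3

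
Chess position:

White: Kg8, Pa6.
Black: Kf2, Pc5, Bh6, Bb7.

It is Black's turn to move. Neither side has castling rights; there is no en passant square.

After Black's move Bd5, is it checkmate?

no

After Bd5: white king on g8; in check: yes, from the black bishop on d5.
White has 2 legal replies: Kh8, Kh7.
In check but a legal move exists → not checkmate.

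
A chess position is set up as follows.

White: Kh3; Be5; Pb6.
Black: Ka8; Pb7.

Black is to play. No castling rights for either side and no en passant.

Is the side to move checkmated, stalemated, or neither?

stalemate

Black to move; black king on a8.
In check: no.
King squares — a7: attacked by Pb6; b7: own pawn; b8: attacked by Be5.
Legal moves for Black: none.
Not in check and no legal moves → stalemate.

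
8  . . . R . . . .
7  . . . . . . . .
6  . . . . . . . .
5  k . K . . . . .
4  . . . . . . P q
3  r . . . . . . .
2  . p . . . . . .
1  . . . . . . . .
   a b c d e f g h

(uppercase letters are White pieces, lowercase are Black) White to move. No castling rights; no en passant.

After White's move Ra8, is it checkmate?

yes

After Ra8: black king on a5; in check: yes, from the white rook on a8.
King squares — a4: attacked by Ra8; b4: attacked by Kc5; b5: attacked by Kc5; a6: attacked by Ra8; b6: attacked by Kc5.
Black has no legal moves → checkmate.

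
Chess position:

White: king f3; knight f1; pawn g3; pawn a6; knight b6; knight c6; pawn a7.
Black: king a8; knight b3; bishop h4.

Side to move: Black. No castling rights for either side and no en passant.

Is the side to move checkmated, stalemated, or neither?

Black to move; black king on a8.
In check: yes, from the white knight on b6.
King squares — a7: attacked by Nc6; b7: attacked by Pa6; b8: attacked by Nc6.
Legal moves for Black: none.
In check with no legal moves → checkmate.

checkmate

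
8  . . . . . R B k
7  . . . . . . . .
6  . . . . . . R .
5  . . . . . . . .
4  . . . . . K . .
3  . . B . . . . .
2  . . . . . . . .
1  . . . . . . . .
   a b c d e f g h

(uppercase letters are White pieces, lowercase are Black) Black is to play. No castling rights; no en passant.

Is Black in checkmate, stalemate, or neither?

Black to move; black king on h8.
In check: yes, from the white bishop on c3.
King squares — g7: attacked by Bc3; h7: attacked by Bg8; g8: attacked by Rg6.
Legal moves for Black: none.
In check with no legal moves → checkmate.

checkmate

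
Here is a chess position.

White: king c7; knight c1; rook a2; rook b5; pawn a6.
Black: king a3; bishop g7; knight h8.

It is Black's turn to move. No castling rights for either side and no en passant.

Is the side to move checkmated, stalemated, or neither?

checkmate

Black to move; black king on a3.
In check: yes, from the white rook on a2.
King squares — a2: attacked by Nc1; b2: attacked by Ra2; b3: attacked by Nc1; a4: attacked by Ra2; b4: attacked by Rb5.
Legal moves for Black: none.
In check with no legal moves → checkmate.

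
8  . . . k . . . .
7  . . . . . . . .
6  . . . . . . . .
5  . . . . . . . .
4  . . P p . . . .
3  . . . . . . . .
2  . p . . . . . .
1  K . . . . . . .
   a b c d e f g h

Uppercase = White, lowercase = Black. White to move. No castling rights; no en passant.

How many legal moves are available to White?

3

White to move; king on a1.
In check: yes, from the black pawn on b2.
Legal moves: Kxb2, Ka2, Kb1.
Count: 3.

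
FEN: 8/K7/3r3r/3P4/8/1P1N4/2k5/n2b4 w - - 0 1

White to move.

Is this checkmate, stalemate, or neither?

White to move; white king on a7.
In check: no.
Legal moves for White: Kb8, Ka8, Kb7, Ne5, Nc5, Nf4, Nb4+, Nf2, Nb2, Ne1+, Nc1, b4.
White has 12 legal moves and is not in check → neither.

neither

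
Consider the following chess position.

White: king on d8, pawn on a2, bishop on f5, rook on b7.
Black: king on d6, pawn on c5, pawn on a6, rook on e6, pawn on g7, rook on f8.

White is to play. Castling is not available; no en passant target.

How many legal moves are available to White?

0

White to move; king on d8.
In check: yes, from the black rook on f8.
Legal moves: none.
Count: 0.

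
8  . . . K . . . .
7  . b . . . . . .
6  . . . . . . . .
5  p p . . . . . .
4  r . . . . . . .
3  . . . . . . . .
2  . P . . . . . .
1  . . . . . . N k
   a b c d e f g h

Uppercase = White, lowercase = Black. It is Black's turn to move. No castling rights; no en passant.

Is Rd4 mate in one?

After Rd4: white king on d8; in check: yes, from the black rook on d4.
White has 3 legal replies: Ke8, Ke7, Kc7.
In check but a legal move exists → not checkmate.

no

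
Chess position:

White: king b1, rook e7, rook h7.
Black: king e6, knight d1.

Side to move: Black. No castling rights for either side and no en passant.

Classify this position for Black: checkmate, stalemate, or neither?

Black to move; black king on e6.
In check: yes, from the white rook on e7.
King squares — d5: available; e5: attacked by Re7; f5: available; d6: available; f6: available; d7: attacked by Re7; e7: attacked by Rh7; f7: attacked by Re7.
Legal moves for Black: Kf6, Kd6, Kf5, Kd5.
Black is in check but has 4 legal moves → neither.

neither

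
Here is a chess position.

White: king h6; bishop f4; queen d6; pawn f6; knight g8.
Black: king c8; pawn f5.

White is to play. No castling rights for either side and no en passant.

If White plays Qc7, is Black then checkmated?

yes

After Qc7: black king on c8; in check: yes, from the white queen on c7.
King squares — b7: attacked by Qc7; c7: attacked by Bf4; d7: attacked by Qc7; b8: attacked by Qc7; d8: attacked by Qc7.
Black has no legal moves → checkmate.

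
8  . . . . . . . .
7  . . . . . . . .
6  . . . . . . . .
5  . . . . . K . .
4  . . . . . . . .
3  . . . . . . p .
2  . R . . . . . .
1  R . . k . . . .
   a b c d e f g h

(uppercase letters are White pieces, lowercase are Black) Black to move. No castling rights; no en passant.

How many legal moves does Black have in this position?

0

Black to move; king on d1.
In check: yes, from the white rook on a1.
Legal moves: none.
Count: 0.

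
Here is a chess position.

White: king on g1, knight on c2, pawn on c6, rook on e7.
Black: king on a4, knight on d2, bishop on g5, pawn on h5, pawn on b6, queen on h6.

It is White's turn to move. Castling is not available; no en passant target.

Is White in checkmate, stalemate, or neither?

neither

White to move; white king on g1.
In check: no.
Legal moves for White include: Re8, Rh7, Rg7, Rf7, Rd7, Rc7, Rb7, Ra7+, Re6, Re5, Re4+, Re3, Re2, Re1, Nd4, Nb4, Ne3, Na3, ... (list truncated; more exist).
White has legal moves and is not in check → neither.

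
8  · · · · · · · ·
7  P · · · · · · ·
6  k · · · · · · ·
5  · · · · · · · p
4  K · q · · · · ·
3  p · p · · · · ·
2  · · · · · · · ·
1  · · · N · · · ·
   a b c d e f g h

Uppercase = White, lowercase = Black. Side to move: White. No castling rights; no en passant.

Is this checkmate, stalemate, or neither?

White to move; white king on a4.
In check: yes, from the black queen on c4.
Legal moves for White: Kxa3.
White is in check but has 1 legal move → neither.

neither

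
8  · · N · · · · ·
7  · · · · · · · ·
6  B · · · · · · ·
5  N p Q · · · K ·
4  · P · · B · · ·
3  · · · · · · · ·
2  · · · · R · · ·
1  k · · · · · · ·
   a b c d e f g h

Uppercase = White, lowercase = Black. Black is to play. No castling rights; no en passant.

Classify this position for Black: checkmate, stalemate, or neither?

stalemate

Black to move; black king on a1.
In check: no.
King squares — b1: attacked by Be4; a2: attacked by Re2; b2: attacked by Re2.
Legal moves for Black: none.
Not in check and no legal moves → stalemate.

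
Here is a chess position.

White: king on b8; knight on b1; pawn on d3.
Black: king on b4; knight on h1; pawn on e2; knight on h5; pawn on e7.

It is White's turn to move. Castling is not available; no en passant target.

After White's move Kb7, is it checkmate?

After Kb7: black king on b4; in check: no.
Black is not in check, so this cannot be checkmate.

no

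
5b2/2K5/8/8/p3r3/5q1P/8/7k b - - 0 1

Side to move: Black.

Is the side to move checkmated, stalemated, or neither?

neither

Black to move; black king on h1.
In check: no.
Legal moves for Black include: Bg7, Be7, Bh6, Bd6+, Bc5, Bb4, Ba3, Re8, Re7+, Re6, Re5, Rh4, Rg4, Rf4, Rd4, Rc4+, Rb4, Re3, ... (list truncated; more exist).
Black has legal moves and is not in check → neither.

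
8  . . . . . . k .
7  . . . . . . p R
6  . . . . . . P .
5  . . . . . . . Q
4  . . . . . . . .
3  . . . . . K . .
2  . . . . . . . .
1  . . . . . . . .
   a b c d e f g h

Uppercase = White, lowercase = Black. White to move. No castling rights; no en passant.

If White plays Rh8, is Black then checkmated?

yes

After Rh8: black king on g8; in check: yes, from the white rook on h8.
King squares — f7: attacked by Pg6; g7: own pawn; h7: attacked by Qh5; f8: attacked by Rh8; h8: attacked by Qh5.
Black has no legal moves → checkmate.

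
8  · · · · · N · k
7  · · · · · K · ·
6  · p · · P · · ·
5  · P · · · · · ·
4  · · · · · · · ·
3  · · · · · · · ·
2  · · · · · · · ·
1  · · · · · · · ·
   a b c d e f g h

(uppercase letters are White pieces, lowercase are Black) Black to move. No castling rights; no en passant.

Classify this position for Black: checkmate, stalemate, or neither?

stalemate

Black to move; black king on h8.
In check: no.
King squares — g7: attacked by Kf7; h7: attacked by Nf8; g8: attacked by Kf7.
Legal moves for Black: none.
Not in check and no legal moves → stalemate.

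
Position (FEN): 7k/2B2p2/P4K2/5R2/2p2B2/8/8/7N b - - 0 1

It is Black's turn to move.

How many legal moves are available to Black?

Black to move; king on h8.
In check: no.
Legal moves: Kg8, Kh7, c3.
Count: 3.

3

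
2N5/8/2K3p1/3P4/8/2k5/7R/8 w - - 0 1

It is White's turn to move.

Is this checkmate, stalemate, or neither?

neither

White to move; white king on c6.
In check: no.
Legal moves for White include: Ne7, Na7, Nd6, Nb6, Kd7, Kc7, Kb7, Kd6, Kb6, Kc5, Kb5, Rh8, Rh7, Rh6, Rh5, Rh4, Rh3+, Rg2, ... (list truncated; more exist).
White has legal moves and is not in check → neither.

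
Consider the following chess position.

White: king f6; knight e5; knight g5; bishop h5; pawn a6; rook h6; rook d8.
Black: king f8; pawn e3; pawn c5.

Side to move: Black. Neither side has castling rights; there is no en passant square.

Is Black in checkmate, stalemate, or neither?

checkmate

Black to move; black king on f8.
In check: yes, from the white rook on d8.
King squares — e7: attacked by Kf6; f7: attacked by Ne5; g7: attacked by Kf6; e8: attacked by Bh5; g8: attacked by Rd8.
Legal moves for Black: none.
In check with no legal moves → checkmate.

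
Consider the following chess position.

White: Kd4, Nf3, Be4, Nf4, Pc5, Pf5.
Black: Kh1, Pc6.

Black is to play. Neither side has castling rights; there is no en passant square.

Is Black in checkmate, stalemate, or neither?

Black to move; black king on h1.
In check: no.
King squares — g1: attacked by Nf3; g2: attacked by Nf4; h2: attacked by Nf3.
Legal moves for Black: none.
Not in check and no legal moves → stalemate.

stalemate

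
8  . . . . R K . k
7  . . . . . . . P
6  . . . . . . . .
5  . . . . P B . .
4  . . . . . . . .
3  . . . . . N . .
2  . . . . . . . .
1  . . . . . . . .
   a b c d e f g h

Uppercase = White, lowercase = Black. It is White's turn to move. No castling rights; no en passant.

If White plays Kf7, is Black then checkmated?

After Kf7: black king on h8; in check: yes, from the white rook on e8.
King squares — g7: attacked by Kf7; h7: attacked by Bf5; g8: attacked by Kf7.
Black has no legal moves → checkmate.

yes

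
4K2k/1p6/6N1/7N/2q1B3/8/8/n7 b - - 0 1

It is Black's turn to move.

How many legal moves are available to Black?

2

Black to move; king on h8.
In check: yes, from the white knight on g6.
Legal moves: Kg8, Kh7.
Count: 2.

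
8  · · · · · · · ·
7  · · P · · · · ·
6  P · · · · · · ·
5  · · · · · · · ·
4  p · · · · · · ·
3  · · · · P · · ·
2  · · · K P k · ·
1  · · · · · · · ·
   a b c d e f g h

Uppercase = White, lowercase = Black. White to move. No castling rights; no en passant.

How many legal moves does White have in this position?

White to move; king on d2.
In check: no.
Legal moves: Kd3, Kc3, Kc2, Kd1, Kc1, c8=Q, c8=R, c8=B, c8=N, a7, e4.
Count: 11.

11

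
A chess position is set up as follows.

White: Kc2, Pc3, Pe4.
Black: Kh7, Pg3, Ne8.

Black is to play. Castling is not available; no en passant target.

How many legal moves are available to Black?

10

Black to move; king on h7.
In check: no.
Legal moves: Ng7, Nc7, Nf6, Nd6, Kh8, Kg8, Kg7, Kh6, Kg6, g2.
Count: 10.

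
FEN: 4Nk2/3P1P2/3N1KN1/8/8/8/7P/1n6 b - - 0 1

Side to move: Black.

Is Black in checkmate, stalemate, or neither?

checkmate

Black to move; black king on f8.
In check: yes, from the white knight on g6.
King squares — e7: attacked by Kf6; f7: attacked by Nd6; g7: attacked by Kf6; e8: attacked by Nd6; g8: attacked by Pf7.
Legal moves for Black: none.
In check with no legal moves → checkmate.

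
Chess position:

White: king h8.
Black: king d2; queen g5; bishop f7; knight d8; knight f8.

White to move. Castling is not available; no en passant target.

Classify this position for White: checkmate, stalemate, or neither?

stalemate

White to move; white king on h8.
In check: no.
King squares — g7: attacked by Qg5; h7: attacked by Nf8; g8: attacked by Qg5.
Legal moves for White: none.
Not in check and no legal moves → stalemate.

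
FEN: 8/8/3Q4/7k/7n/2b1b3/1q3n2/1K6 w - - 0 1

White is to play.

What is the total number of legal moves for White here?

0

White to move; king on b1.
In check: yes, from the black queen on b2.
Legal moves: none.
Count: 0.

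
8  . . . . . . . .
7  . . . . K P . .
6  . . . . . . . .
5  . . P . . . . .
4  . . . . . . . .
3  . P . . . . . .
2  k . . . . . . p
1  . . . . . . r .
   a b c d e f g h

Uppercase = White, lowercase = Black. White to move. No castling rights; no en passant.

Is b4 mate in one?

After b4: black king on a2; in check: no.
Black is not in check, so this cannot be checkmate.

no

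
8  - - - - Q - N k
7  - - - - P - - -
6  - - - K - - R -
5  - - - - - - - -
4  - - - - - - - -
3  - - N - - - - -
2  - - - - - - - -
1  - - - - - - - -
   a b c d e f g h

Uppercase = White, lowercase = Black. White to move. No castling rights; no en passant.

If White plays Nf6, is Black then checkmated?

After Nf6: black king on h8; in check: yes, from the white queen on e8.
King squares — g7: attacked by Rg6; h7: attacked by Nf6; g8: attacked by Nf6.
Black has no legal moves → checkmate.

yes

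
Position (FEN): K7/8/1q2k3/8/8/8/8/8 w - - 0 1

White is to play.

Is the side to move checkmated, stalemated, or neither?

White to move; white king on a8.
In check: no.
King squares — a7: attacked by Qb6; b7: attacked by Qb6; b8: attacked by Qb6.
Legal moves for White: none.
Not in check and no legal moves → stalemate.

stalemate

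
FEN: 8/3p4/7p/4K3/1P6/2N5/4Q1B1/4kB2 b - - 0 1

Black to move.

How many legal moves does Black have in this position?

0

Black to move; king on e1.
In check: yes, from the white queen on e2.
Legal moves: none.
Count: 0.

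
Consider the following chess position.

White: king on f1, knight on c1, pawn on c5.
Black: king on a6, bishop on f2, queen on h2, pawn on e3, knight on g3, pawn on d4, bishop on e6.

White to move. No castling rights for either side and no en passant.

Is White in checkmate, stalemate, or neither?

White to move; white king on f1.
In check: yes, from the black knight on g3.
King squares — e1: attacked by Bf2; g1: attacked by Bf2; e2: attacked by Ng3; f2: attacked by Qh2; g2: attacked by Qh2.
Legal moves for White: none.
In check with no legal moves → checkmate.

checkmate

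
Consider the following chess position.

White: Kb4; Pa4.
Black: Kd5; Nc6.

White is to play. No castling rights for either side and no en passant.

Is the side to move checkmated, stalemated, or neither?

White to move; white king on b4.
In check: yes, from the black knight on c6.
King squares — a3: available; b3: available; c3: available; a4: own pawn; c4: attacked by Kd5; a5: attacked by Nc6; b5: available; c5: attacked by Kd5.
Legal moves for White: Kb5, Kc3, Kb3, Ka3.
White is in check but has 4 legal moves → neither.

neither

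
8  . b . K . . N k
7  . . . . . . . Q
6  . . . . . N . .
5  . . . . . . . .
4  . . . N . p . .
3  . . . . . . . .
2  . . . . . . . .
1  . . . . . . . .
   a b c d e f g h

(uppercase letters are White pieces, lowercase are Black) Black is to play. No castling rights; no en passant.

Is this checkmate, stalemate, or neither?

Black to move; black king on h8.
In check: yes, from the white queen on h7.
King squares — g7: attacked by Qh7; h7: attacked by Nf6; g8: attacked by Nf6.
Legal moves for Black: none.
In check with no legal moves → checkmate.

checkmate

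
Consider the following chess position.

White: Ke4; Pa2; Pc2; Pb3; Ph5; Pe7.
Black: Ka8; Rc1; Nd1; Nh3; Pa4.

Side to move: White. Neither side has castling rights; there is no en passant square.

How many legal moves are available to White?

White to move; king on e4.
In check: no.
Legal moves: Kf5, Ke5, Kd5, Kd4, Kf3, Kd3, bxa4, e8=Q+, e8=R+, e8=B, e8=N, h6, b4, c3, a3, c4.
Count: 16.

16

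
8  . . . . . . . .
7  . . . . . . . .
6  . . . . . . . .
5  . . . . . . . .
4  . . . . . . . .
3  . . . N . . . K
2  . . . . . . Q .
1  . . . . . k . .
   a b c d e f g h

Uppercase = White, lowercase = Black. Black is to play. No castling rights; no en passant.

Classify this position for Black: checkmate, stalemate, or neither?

checkmate

Black to move; black king on f1.
In check: yes, from the white queen on g2.
King squares — e1: attacked by Nd3; g1: attacked by Qg2; e2: attacked by Qg2; f2: attacked by Qg2; g2: attacked by Kh3.
Legal moves for Black: none.
In check with no legal moves → checkmate.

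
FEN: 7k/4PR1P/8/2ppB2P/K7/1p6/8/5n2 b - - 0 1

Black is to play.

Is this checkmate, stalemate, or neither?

checkmate

Black to move; black king on h8.
In check: yes, from the white bishop on e5.
King squares — g7: attacked by Be5; h7: attacked by Rf7; g8: attacked by Ph7.
Legal moves for Black: none.
In check with no legal moves → checkmate.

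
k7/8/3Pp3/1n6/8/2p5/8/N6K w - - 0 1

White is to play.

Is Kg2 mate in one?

no

After Kg2: black king on a8; in check: no.
Black is not in check, so this cannot be checkmate.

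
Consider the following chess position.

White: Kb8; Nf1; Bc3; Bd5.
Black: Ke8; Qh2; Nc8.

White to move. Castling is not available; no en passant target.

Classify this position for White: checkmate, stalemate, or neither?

neither

White to move; white king on b8.
In check: yes, from the black queen on h2.
Legal moves for White: Kxc8, Ka8, Kb7, Be5, Ng3, Nxh2.
White is in check but has 6 legal moves → neither.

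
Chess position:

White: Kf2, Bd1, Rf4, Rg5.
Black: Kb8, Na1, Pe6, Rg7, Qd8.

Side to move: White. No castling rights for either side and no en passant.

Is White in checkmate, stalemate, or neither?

neither

White to move; white king on f2.
In check: no.
Legal moves for White include: Rxg7, Rg6, Rh5, Rgf5, Re5, Rd5, Rc5, Rb5+, Ra5, Rgg4, Rg3, Rg2, Rg1, Rf8, Rf7, Rf6, Rff5, Rh4, ... (list truncated; more exist).
White has legal moves and is not in check → neither.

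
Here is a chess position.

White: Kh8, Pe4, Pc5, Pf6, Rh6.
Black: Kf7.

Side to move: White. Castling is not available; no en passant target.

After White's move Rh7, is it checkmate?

no

After Rh7: black king on f7; in check: yes, from the white rook on h7.
Black has 5 legal replies: Kf8, Ke8, Kg6, Kxf6, Ke6.
In check but a legal move exists → not checkmate.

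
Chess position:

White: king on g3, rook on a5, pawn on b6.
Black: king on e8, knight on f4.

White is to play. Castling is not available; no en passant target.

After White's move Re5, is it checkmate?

no

After Re5: black king on e8; in check: yes, from the white rook on e5.
Black has 5 legal replies: Kf8, Kd8, Kf7, Kd7, Ne6.
In check but a legal move exists → not checkmate.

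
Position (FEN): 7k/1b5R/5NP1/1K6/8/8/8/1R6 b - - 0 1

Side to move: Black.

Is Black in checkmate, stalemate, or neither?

Black to move; black king on h8.
In check: yes, from the white rook on h7.
King squares — g7: attacked by Rh7; h7: attacked by Nf6; g8: attacked by Nf6.
Legal moves for Black: none.
In check with no legal moves → checkmate.

checkmate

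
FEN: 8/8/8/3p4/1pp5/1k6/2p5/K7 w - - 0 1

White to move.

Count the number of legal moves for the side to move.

White to move; king on a1.
In check: no.
Legal moves: none.
Count: 0.

0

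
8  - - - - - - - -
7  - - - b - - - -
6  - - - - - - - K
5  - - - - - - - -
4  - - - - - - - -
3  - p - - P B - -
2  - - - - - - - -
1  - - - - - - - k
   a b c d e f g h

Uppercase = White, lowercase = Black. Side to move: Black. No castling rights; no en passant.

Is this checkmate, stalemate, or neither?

neither

Black to move; black king on h1.
In check: yes, from the white bishop on f3.
Legal moves for Black: Kh2, Kg1.
Black is in check but has 2 legal moves → neither.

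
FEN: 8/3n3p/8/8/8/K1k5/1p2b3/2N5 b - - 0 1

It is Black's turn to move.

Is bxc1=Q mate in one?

After bxc1=Q: white king on a3; in check: yes, from the black queen on c1.
White has 2 legal replies: Ka4, Ka2.
In check but a legal move exists → not checkmate.

no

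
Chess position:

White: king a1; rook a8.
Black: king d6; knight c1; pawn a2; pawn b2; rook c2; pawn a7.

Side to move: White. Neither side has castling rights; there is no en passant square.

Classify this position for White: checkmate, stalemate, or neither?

checkmate

White to move; white king on a1.
In check: yes, from the black pawn on b2.
King squares — b1: attacked by Pa2; a2: attacked by Nc1; b2: attacked by Rc2.
Legal moves for White: none.
In check with no legal moves → checkmate.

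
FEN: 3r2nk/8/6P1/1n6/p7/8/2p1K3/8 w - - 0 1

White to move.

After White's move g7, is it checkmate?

After g7: black king on h8; in check: yes, from the white pawn on g7.
Black has 2 legal replies: Kh7, Kxg7.
In check but a legal move exists → not checkmate.

no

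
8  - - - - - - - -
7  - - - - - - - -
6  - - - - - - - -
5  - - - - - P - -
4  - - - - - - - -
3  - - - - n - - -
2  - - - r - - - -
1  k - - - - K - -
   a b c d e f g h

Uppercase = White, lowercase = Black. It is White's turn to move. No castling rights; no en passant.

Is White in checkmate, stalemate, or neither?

White to move; white king on f1.
In check: yes, from the black knight on e3.
Legal moves for White: Kg1, Ke1.
White is in check but has 2 legal moves → neither.

neither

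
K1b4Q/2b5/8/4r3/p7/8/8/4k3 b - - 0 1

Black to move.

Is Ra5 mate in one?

After Ra5: white king on a8; in check: yes, from the black rook on a5.
King squares — a7: attacked by Ra5; b7: attacked by Bc8; b8: attacked by Bc7.
White has no legal moves → checkmate.

yes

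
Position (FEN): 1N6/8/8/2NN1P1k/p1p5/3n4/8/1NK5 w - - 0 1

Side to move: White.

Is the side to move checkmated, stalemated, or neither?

neither

White to move; white king on c1.
In check: yes, from the black knight on d3.
Legal moves for White: Kd2, Kc2, Kd1, Nxd3.
White is in check but has 4 legal moves → neither.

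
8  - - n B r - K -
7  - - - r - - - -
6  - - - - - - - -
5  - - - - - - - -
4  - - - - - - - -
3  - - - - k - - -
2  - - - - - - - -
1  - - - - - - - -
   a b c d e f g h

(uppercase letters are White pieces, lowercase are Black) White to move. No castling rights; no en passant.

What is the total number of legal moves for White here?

White to move; king on g8.
In check: yes, from the black rook on e8.
Legal moves: none.
Count: 0.

0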